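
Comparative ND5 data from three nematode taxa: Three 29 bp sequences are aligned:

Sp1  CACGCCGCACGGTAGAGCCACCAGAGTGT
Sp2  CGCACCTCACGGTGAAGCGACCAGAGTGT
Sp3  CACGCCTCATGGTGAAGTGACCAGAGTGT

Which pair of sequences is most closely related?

Sp2 and Sp3

Sp1–Sp2: 6/29 differ, p = 0.207, d = 0.242.
Sp1–Sp3: 6/29 differ, p = 0.207, d = 0.242.
Sp2–Sp3: 4/29 differ, p = 0.138, d = 0.152.
The smallest distance is between Sp2 and Sp3.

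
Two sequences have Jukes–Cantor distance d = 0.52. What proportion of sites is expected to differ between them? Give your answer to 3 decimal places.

p = (3/4)(1 − e^(−4d/3)) = 0.75 × (1 − e^(-0.693333)) = 0.75 × (1 − 0.499907) = 0.375070.

0.375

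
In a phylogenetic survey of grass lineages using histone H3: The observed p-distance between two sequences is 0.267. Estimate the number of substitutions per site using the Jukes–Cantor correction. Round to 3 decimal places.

d = −(3/4) ln(1 − 4p/3) = −0.75 ln(1 − 0.356) = −0.75 ln(0.644)
  = −0.75 × (-0.440057) = 0.330043 substitutions/site.

0.330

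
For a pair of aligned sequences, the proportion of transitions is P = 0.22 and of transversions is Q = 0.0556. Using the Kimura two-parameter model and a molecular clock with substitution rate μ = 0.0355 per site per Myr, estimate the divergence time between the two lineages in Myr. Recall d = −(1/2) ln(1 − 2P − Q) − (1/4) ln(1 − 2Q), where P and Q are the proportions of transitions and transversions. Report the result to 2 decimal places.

5.23

Under the Kimura two-parameter model, d = −½ ln(1 − 2P − Q) − ¼ ln(1 − 2Q).
1 − 2P − Q = 0.5044, giving −½ ln(0.5044) = 0.342193.
1 − 2Q = 0.8888, giving −¼ ln(0.8888) = 0.029471.
d = 0.342193 + 0.029471 = 0.371664.
Under a molecular clock d = 2μt, so t = d/(2μ) = 0.371664 / (2 × 0.0355) = 5.23 Myr.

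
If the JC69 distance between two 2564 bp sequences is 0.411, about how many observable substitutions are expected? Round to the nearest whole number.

Invert JC69: p = (3/4)(1 − e^(−4d/3)) = 0.75 × (1 − e^(-0.548)) = 0.75 × (1 − 0.578105) = 0.316421.
Expected differing sites = pL ≈ 0.316421 × 2564 = 811.303444 ≈ 811.

811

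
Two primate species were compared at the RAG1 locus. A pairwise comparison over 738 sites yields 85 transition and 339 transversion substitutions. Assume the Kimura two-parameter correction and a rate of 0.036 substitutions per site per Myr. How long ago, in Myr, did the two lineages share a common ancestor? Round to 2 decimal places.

16.84

P = 85/738 ≈ 0.115176 and Q = 339/738 ≈ 0.45935.
Under the Kimura two-parameter model, d = −½ ln(1 − 2P − Q) − ¼ ln(1 − 2Q).
1 − 2P − Q = 0.310298, giving −½ ln(0.310298) = 0.585111.
1 − 2Q = 0.0813, giving −¼ ln(0.0813) = 0.627402.
d = 0.585111 + 0.627402 = 1.212513.
Under a molecular clock d = 2μt, so t = d/(2μ) = 1.212513 / (2 × 0.036) = 16.84 Myr.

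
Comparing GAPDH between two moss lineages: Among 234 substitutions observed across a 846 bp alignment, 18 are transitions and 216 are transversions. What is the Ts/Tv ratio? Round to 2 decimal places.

R = 18/216 = 0.083333… ≈ 0.08 (to 2 d.p.).

0.08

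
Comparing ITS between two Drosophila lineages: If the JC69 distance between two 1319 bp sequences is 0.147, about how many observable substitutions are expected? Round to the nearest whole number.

176

Invert JC69: p = (3/4)(1 − e^(−4d/3)) = 0.75 × (1 − e^(-0.196)) = 0.75 × (1 − 0.822012) = 0.133491.
Expected differing sites = pL ≈ 0.133491 × 1319 = 176.074629 ≈ 176.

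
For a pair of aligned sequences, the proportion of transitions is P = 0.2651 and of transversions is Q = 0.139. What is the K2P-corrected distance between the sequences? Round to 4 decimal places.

Under the Kimura two-parameter model, d = −½ ln(1 − 2P − Q) − ¼ ln(1 − 2Q).
1 − 2P − Q = 0.3308, giving −½ ln(0.3308) = 0.553121.
1 − 2Q = 0.722, giving −¼ ln(0.722) = 0.081433.
d = 0.553121 + 0.081433 = 0.634554.

0.6346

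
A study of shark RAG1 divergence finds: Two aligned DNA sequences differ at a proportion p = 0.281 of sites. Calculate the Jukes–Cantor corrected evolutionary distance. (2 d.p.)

d = −(3/4) ln(1 − 4p/3) = −0.75 ln(1 − 0.374667) = −0.75 ln(0.625333)
  = −0.75 × (-0.469471) = 0.352103 substitutions/site.

0.35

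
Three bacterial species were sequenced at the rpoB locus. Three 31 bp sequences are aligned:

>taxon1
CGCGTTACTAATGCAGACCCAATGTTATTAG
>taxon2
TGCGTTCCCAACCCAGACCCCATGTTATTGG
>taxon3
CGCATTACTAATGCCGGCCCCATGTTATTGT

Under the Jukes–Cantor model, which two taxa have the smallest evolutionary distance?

taxon1 and taxon3

taxon1–taxon2: 7/31 differ, p = 0.226, d = 0.269.
taxon1–taxon3: 6/31 differ, p = 0.194, d = 0.224.
taxon2–taxon3: 9/31 differ, p = 0.290, d = 0.367.
The smallest distance is between taxon1 and taxon3.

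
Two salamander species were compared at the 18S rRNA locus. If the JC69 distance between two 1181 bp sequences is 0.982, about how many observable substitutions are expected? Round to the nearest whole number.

647

Invert JC69: p = (3/4)(1 − e^(−4d/3)) = 0.75 × (1 − e^(-1.309333)) = 0.75 × (1 − 0.270000) = 0.547500.
Expected differing sites = pL ≈ 0.547500 × 1181 = 646.5975 ≈ 647.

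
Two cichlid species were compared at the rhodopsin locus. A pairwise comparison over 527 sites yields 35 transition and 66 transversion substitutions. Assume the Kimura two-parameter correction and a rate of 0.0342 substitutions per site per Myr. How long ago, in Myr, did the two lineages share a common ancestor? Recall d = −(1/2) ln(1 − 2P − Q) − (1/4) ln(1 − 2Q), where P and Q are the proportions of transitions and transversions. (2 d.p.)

P = 35/527 ≈ 0.066414 and Q = 66/527 ≈ 0.125237.
Under the Kimura two-parameter model, d = −½ ln(1 − 2P − Q) − ¼ ln(1 − 2Q).
1 − 2P − Q = 0.741935, giving −½ ln(0.741935) = 0.149247.
1 − 2Q = 0.749526, giving −¼ ln(0.749526) = 0.072079.
d = 0.149247 + 0.072079 = 0.221326.
Under a molecular clock d = 2μt, so t = d/(2μ) = 0.221326 / (2 × 0.0342) = 3.24 Myr.

3.24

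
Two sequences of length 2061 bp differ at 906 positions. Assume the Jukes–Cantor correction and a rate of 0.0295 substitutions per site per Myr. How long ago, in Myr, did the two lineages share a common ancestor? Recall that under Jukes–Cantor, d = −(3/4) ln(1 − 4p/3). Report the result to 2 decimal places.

p = 906/2061 ≈ 0.439592.
d = −(3/4) ln(1 − 4p/3) = −0.75 ln(1 − 0.586123) = −0.75 ln(0.413877)
  = −0.75 × (-0.882186) = 0.661640 substitutions/site.
Under a molecular clock d = 2μt, so t = d/(2μ) = 0.661640 / (2 × 0.0295) = 11.21 Myr.

11.21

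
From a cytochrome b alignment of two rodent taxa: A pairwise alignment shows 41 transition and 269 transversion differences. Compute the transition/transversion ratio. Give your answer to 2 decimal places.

0.15

R = 41/269 = 0.152416… ≈ 0.15 (to 2 d.p.).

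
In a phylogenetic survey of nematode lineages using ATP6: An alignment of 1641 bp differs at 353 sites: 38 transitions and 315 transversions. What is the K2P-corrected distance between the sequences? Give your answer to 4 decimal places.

P = 38/1641 ≈ 0.023157 and Q = 315/1641 ≈ 0.191956.
Under the Kimura two-parameter model, d = −½ ln(1 − 2P − Q) − ¼ ln(1 − 2Q).
1 − 2P − Q = 0.76173, giving −½ ln(0.76173) = 0.136082.
1 − 2Q = 0.616088, giving −¼ ln(0.616088) = 0.121091.
d = 0.136082 + 0.121091 = 0.257173.

0.2572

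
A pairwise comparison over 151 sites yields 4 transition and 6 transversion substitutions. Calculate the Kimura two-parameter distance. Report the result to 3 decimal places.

0.069

P = 4/151 ≈ 0.02649 and Q = 6/151 ≈ 0.039735.
Under the Kimura two-parameter model, d = −½ ln(1 − 2P − Q) − ¼ ln(1 − 2Q).
1 − 2P − Q = 0.907285, giving −½ ln(0.907285) = 0.048649.
1 − 2Q = 0.92053, giving −¼ ln(0.92053) = 0.020701.
d = 0.048649 + 0.020701 = 0.069350.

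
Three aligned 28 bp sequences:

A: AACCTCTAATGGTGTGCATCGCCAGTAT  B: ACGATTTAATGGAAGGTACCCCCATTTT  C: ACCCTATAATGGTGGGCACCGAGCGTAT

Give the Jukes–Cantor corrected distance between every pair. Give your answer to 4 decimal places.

A–B: 12/28 sites differ → p ≈ 0.428571, d = −0.75 ln(1 − 0.571428) = 0.635472 ≈ 0.6355.
A–C: 7/28 sites differ → p = 0.25, d = −0.75 ln(1 − 0.333333) = 0.304098 ≈ 0.3041.
B–C: 12/28 sites differ → p ≈ 0.428571, d = −0.75 ln(1 − 0.571428) = 0.635472 ≈ 0.6355.

d(A,B) = 0.6355, d(A,C) = 0.3041, d(B,C) = 0.6355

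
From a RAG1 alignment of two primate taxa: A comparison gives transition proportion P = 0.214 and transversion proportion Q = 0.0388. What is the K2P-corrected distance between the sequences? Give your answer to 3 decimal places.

Under the Kimura two-parameter model, d = −½ ln(1 − 2P − Q) − ¼ ln(1 − 2Q).
1 − 2P − Q = 0.5332, giving −½ ln(0.5332) = 0.314429.
1 − 2Q = 0.9224, giving −¼ ln(0.9224) = 0.020194.
d = 0.314429 + 0.020194 = 0.334623.

0.335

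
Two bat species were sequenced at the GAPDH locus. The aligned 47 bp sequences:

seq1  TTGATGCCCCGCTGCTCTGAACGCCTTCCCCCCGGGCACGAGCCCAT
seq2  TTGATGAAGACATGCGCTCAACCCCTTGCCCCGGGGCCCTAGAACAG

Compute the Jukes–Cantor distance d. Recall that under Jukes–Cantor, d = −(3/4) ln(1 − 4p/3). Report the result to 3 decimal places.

0.454

The sequences differ at 16 of 47 sites, so p = 16/47 ≈ 0.340426.
d = −(3/4) ln(1 − 4p/3) = −0.75 ln(1 − 0.453901) = −0.75 ln(0.546099)
  = −0.75 × (-0.604955) = 0.453716 substitutions/site.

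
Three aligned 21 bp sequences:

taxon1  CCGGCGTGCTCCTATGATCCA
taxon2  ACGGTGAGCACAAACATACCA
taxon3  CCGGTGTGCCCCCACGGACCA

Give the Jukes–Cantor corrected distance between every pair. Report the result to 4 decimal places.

d(taxon1,taxon2) = 0.7557, d(taxon1,taxon3) = 0.3597, d(taxon2,taxon3) = 0.4408

taxon1–taxon2: 10/21 sites differ → p ≈ 0.47619, d = −0.75 ln(1 − 0.63492) = 0.755729 ≈ 0.7557.
taxon1–taxon3: 6/21 sites differ → p ≈ 0.285714, d = −0.75 ln(1 − 0.380952) = 0.359679 ≈ 0.3597.
taxon2–taxon3: 7/21 sites differ → p ≈ 0.333333, d = −0.75 ln(1 − 0.444444) = 0.440839 ≈ 0.4408.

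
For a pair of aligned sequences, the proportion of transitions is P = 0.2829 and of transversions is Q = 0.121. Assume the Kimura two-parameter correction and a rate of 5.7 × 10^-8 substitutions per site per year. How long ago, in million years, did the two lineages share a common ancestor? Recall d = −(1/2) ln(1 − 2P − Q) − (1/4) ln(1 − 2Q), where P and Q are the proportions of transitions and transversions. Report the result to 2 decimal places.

5.70

Under the Kimura two-parameter model, d = −½ ln(1 − 2P − Q) − ¼ ln(1 − 2Q).
1 − 2P − Q = 0.3132, giving −½ ln(0.3132) = 0.580457.
1 − 2Q = 0.758, giving −¼ ln(0.758) = 0.069268.
d = 0.580457 + 0.069268 = 0.649725.
Under a molecular clock d = 2μt, so t = d/(2μ) = 0.649725 / (2 × 5.7 × 10^-8) = 5.70 million years.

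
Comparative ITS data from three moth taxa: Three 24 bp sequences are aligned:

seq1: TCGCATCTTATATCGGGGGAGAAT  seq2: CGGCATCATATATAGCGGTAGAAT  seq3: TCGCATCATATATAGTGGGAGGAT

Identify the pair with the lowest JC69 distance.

seq1–seq2: 6/24 differ, p = 0.250, d = 0.304.
seq1–seq3: 4/24 differ, p = 0.167, d = 0.188.
seq2–seq3: 5/24 differ, p = 0.208, d = 0.244.
The smallest distance is between seq1 and seq3.

seq1 and seq3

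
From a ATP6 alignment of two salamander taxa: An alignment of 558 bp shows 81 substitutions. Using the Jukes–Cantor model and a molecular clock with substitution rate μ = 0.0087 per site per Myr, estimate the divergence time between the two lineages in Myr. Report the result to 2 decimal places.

p = 81/558 ≈ 0.145161.
d = −(3/4) ln(1 − 4p/3) = −0.75 ln(1 − 0.193548) = −0.75 ln(0.806452)
  = −0.75 × (-0.215111) = 0.161333 substitutions/site.
Under a molecular clock d = 2μt, so t = d/(2μ) = 0.161333 / (2 × 0.0087) = 9.27 Myr.

9.27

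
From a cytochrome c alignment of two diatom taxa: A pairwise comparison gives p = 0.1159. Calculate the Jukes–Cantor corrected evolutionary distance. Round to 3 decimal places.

0.126

d = −(3/4) ln(1 − 4p/3) = −0.75 ln(1 − 0.154533) = −0.75 ln(0.845467)
  = −0.75 × (-0.167866) = 0.125900 substitutions/site.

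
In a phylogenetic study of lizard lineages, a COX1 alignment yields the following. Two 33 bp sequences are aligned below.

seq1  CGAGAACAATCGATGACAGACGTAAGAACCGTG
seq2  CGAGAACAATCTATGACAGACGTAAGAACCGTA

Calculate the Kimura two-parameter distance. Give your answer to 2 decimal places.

0.06

Of 33 sites, 1 differences are transitions and 1 are transversions, so P = 1/33 ≈ 0.030303 and Q = 1/33 ≈ 0.030303.
Under the Kimura two-parameter model, d = −½ ln(1 − 2P − Q) − ¼ ln(1 − 2Q).
1 − 2P − Q = 0.909091, giving −½ ln(0.909091) = 0.047655.
1 − 2Q = 0.939394, giving −¼ ln(0.939394) = 0.015630.
d = 0.047655 + 0.015630 = 0.063285.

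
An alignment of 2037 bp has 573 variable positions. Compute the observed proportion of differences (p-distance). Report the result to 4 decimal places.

p = 573/2037 = 0.281296… ≈ 0.2813 (to 4 d.p.).

0.2813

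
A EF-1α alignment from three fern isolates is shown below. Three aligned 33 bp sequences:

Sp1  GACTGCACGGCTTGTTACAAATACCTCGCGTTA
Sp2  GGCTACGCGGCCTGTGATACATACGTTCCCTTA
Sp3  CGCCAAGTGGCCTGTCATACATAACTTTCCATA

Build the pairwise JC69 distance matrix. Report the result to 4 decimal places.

d(Sp1,Sp2) = 0.4408, d(Sp1,Sp3) = 0.7798, d(Sp2,Sp3) = 0.3390

Sp1–Sp2: 11/33 sites differ → p ≈ 0.333333, d = −0.75 ln(1 − 0.444444) = 0.440839 ≈ 0.4408.
Sp1–Sp3: 16/33 sites differ → p ≈ 0.484848, d = −0.75 ln(1 − 0.646464) = 0.779827 ≈ 0.7798.
Sp2–Sp3: 9/33 sites differ → p ≈ 0.272727, d = −0.75 ln(1 − 0.363636) = 0.338988 ≈ 0.3390.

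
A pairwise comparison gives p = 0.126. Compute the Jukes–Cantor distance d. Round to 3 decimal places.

0.138

d = −(3/4) ln(1 − 4p/3) = −0.75 ln(1 − 0.168) = −0.75 ln(0.832)
  = −0.75 × (-0.183923) = 0.137942 substitutions/site.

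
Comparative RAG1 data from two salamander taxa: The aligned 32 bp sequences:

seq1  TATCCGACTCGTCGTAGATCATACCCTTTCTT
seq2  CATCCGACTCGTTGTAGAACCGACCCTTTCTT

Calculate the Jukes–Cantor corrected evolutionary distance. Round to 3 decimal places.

The sequences differ at 5 of 32 sites (1, 13, 19, 21, 22), so p = 5/32 = 0.15625.
d = −(3/4) ln(1 − 4p/3) = −0.75 ln(1 − 0.208333) = −0.75 ln(0.791667)
  = −0.75 × (-0.233614) = 0.175211 substitutions/site.

0.175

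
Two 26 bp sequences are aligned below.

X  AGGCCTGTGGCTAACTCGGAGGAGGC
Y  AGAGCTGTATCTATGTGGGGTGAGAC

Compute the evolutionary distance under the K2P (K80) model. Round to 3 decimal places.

Of 26 sites, 4 differences are transitions and 6 are transversions, so P = 4/26 ≈ 0.153846 and Q = 6/26 ≈ 0.230769.
Under the Kimura two-parameter model, d = −½ ln(1 − 2P − Q) − ¼ ln(1 − 2Q).
1 − 2P − Q = 0.461539, giving −½ ln(0.461539) = 0.386594.
1 − 2Q = 0.538462, giving −¼ ln(0.538462) = 0.154760.
d = 0.386594 + 0.154760 = 0.541354.

0.541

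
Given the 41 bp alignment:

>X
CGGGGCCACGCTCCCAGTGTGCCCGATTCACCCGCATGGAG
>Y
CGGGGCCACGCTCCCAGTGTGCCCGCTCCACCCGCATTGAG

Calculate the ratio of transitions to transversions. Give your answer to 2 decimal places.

0.50

Transitions are A↔G and C↔T; transversions are all other mismatches.
Transitions: 1. Transversions: 2.
R = 1/2 = 0.50.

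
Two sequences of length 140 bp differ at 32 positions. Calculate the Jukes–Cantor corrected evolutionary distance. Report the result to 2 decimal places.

0.27

p = 32/140 ≈ 0.228571.
d = −(3/4) ln(1 − 4p/3) = −0.75 ln(1 − 0.304761) = −0.75 ln(0.695239)
  = −0.75 × (-0.363500) = 0.272625 substitutions/site.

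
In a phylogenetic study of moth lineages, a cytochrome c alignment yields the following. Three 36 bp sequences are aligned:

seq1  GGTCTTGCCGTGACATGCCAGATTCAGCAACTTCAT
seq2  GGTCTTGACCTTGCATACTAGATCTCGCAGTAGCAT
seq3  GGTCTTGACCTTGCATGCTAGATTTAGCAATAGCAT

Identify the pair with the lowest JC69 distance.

seq2 and seq3

seq1–seq2: 13/36 differ, p = 0.361, d = 0.493.
seq1–seq3: 9/36 differ, p = 0.250, d = 0.304.
seq2–seq3: 4/36 differ, p = 0.111, d = 0.120.
The smallest distance is between seq2 and seq3.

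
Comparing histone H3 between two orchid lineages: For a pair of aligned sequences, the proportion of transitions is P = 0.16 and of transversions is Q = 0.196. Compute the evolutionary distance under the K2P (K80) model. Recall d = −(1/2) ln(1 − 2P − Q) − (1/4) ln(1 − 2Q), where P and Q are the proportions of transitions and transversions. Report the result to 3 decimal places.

Under the Kimura two-parameter model, d = −½ ln(1 − 2P − Q) − ¼ ln(1 − 2Q).
1 − 2P − Q = 0.484, giving −½ ln(0.484) = 0.362835.
1 − 2Q = 0.608, giving −¼ ln(0.608) = 0.124395.
d = 0.362835 + 0.124395 = 0.487230.

0.487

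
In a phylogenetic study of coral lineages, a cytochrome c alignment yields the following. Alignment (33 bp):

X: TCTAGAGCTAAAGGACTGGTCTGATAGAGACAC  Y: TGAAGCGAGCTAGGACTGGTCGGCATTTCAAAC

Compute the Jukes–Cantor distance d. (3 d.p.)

0.699

The sequences differ at 15 of 33 sites, so p = 15/33 ≈ 0.454545.
d = −(3/4) ln(1 − 4p/3) = −0.75 ln(1 − 0.60606) = −0.75 ln(0.39394)
  = −0.75 × (-0.931557) = 0.698668 substitutions/site.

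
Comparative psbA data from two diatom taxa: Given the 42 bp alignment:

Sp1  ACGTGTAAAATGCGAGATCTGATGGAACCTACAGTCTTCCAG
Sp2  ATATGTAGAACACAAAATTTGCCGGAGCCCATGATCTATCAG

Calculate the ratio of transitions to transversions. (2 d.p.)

Transitions are A↔G and C↔T; transversions are all other mismatches.
Transitions: 15. Transversions: 2.
R = 15/2 = 7.50.

7.50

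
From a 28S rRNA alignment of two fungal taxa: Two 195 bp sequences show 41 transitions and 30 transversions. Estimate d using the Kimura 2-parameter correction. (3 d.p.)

P = 41/195 ≈ 0.210256 and Q = 30/195 ≈ 0.153846.
Under the Kimura two-parameter model, d = −½ ln(1 − 2P − Q) − ¼ ln(1 − 2Q).
1 − 2P − Q = 0.425642, giving −½ ln(0.425642) = 0.427078.
1 − 2Q = 0.692308, giving −¼ ln(0.692308) = 0.091931.
d = 0.427078 + 0.091931 = 0.519009.

0.519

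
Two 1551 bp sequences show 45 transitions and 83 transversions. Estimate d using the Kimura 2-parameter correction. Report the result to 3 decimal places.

0.087

P = 45/1551 ≈ 0.029014 and Q = 83/1551 ≈ 0.053514.
Under the Kimura two-parameter model, d = −½ ln(1 − 2P − Q) − ¼ ln(1 − 2Q).
1 − 2P − Q = 0.888458, giving −½ ln(0.888458) = 0.059134.
1 − 2Q = 0.892972, giving −¼ ln(0.892972) = 0.028300.
d = 0.059134 + 0.028300 = 0.087434.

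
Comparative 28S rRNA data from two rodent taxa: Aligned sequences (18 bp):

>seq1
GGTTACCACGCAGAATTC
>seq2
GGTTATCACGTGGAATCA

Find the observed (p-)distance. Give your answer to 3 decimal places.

The sequences differ at 5 of 18 positions (sites 6, 11, 12, 17, 18).
p = 5/18 = 0.277777… ≈ 0.278 (to 3 d.p.).

0.278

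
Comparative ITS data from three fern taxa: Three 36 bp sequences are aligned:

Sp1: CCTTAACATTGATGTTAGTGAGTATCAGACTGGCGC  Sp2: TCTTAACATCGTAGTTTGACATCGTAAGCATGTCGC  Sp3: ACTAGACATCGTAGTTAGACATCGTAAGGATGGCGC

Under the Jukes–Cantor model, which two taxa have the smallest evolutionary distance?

Sp1–Sp2: 14/36 differ, p = 0.389, d = 0.548.
Sp1–Sp3: 14/36 differ, p = 0.389, d = 0.548.
Sp2–Sp3: 6/36 differ, p = 0.167, d = 0.188.
The smallest distance is between Sp2 and Sp3.

Sp2 and Sp3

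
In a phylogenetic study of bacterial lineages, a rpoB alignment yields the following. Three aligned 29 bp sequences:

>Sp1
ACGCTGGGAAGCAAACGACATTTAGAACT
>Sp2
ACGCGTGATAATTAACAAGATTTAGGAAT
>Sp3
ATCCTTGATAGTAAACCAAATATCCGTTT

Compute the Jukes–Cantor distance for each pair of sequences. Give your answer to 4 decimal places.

d(Sp1,Sp2) = 0.5285, d(Sp1,Sp3) = 0.7739, d(Sp2,Sp3) = 0.6018

Sp1–Sp2: 11/29 sites differ → p ≈ 0.37931, d = −0.75 ln(1 − 0.505747) = 0.528531 ≈ 0.5285.
Sp1–Sp3: 14/29 sites differ → p ≈ 0.482759, d = −0.75 ln(1 − 0.643679) = 0.773942 ≈ 0.7739.
Sp2–Sp3: 12/29 sites differ → p ≈ 0.413793, d = −0.75 ln(1 − 0.551724) = 0.601760 ≈ 0.6018.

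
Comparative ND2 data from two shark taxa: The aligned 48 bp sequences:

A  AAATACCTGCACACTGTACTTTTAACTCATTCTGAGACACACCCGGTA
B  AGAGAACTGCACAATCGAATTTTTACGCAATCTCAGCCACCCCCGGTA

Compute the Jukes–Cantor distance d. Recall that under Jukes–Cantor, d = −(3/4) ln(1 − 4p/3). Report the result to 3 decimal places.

0.336

The sequences differ at 13 of 48 sites, so p = 13/48 ≈ 0.270833.
d = −(3/4) ln(1 − 4p/3) = −0.75 ln(1 − 0.361111) = −0.75 ln(0.638889)
  = −0.75 × (-0.448025) = 0.336019 substitutions/site.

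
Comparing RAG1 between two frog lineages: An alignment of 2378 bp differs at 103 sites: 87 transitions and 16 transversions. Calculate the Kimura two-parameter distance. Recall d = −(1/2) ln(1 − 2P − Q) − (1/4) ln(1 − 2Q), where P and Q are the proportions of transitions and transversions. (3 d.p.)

P = 87/2378 ≈ 0.036585 and Q = 16/2378 ≈ 0.006728.
Under the Kimura two-parameter model, d = −½ ln(1 − 2P − Q) − ¼ ln(1 − 2Q).
1 − 2P − Q = 0.920102, giving −½ ln(0.920102) = 0.041635.
1 − 2Q = 0.986544, giving −¼ ln(0.986544) = 0.003387.
d = 0.041635 + 0.003387 = 0.045022.

0.045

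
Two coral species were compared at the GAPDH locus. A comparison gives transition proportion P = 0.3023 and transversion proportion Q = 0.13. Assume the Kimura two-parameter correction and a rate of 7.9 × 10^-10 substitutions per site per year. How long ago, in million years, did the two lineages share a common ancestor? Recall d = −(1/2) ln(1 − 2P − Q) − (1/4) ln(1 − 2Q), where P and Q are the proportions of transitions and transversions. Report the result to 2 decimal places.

Under the Kimura two-parameter model, d = −½ ln(1 − 2P − Q) − ¼ ln(1 − 2Q).
1 − 2P − Q = 0.2654, giving −½ ln(0.2654) = 0.663259.
1 − 2Q = 0.74, giving −¼ ln(0.74) = 0.075276.
d = 0.663259 + 0.075276 = 0.738535.
Under a molecular clock d = 2μt, so t = d/(2μ) = 0.738535 / (2 × 7.9 × 10^-10) = 467.43 million years.

467.43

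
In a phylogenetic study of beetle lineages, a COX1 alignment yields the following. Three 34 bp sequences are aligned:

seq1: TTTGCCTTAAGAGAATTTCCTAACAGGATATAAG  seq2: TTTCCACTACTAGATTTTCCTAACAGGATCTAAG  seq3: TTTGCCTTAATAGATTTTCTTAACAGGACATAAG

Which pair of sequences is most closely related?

seq1–seq2: 7/34 differ, p = 0.206, d = 0.241.
seq1–seq3: 4/34 differ, p = 0.118, d = 0.128.
seq2–seq3: 7/34 differ, p = 0.206, d = 0.241.
The smallest distance is between seq1 and seq3.

seq1 and seq3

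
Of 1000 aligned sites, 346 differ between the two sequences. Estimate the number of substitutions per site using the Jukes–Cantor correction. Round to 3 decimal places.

p = 346/1000 = 0.346.
d = −(3/4) ln(1 − 4p/3) = −0.75 ln(1 − 0.461333) = −0.75 ln(0.538667)
  = −0.75 × (-0.618658) = 0.463994 substitutions/site.

0.464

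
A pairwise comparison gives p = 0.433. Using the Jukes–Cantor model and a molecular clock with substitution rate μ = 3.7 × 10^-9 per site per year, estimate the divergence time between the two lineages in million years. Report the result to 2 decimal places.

87.28

d = −(3/4) ln(1 − 4p/3) = −0.75 ln(1 − 0.577333) = −0.75 ln(0.422667)
  = −0.75 × (-0.861171) = 0.645878 substitutions/site.
Under a molecular clock d = 2μt, so t = d/(2μ) = 0.645878 / (2 × 3.7 × 10^-9) = 87.28 million years.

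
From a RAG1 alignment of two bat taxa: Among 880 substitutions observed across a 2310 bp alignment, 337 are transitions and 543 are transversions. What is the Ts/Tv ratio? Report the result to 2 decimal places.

R = 337/543 = 0.620626… ≈ 0.62 (to 2 d.p.).

0.62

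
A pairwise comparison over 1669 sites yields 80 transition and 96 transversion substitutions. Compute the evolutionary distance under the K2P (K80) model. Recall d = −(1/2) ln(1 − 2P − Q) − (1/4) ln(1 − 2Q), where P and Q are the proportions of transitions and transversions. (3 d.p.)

P = 80/1669 ≈ 0.047933 and Q = 96/1669 ≈ 0.057519.
Under the Kimura two-parameter model, d = −½ ln(1 − 2P − Q) − ¼ ln(1 − 2Q).
1 − 2P − Q = 0.846615, giving −½ ln(0.846615) = 0.083255.
1 − 2Q = 0.884962, giving −¼ ln(0.884962) = 0.030553.
d = 0.083255 + 0.030553 = 0.113808.

0.114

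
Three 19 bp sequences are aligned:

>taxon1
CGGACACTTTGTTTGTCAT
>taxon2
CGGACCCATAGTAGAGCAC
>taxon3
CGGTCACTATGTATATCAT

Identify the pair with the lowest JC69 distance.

taxon1 and taxon3

taxon1–taxon2: 8/19 differ, p = 0.421, d = 0.618.
taxon1–taxon3: 4/19 differ, p = 0.211, d = 0.247.
taxon2–taxon3: 8/19 differ, p = 0.421, d = 0.618.
The smallest distance is between taxon1 and taxon3.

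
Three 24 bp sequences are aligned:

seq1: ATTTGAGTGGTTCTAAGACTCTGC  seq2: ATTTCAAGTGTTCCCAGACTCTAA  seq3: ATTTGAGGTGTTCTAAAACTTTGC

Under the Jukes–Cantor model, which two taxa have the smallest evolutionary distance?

seq1 and seq3

seq1–seq2: 8/24 differ, p = 0.333, d = 0.441.
seq1–seq3: 4/24 differ, p = 0.167, d = 0.188.
seq2–seq3: 8/24 differ, p = 0.333, d = 0.441.
The smallest distance is between seq1 and seq3.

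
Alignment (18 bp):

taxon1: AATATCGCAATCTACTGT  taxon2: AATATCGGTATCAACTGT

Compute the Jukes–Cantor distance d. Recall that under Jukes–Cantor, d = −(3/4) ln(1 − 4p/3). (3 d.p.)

0.188

The sequences differ at 3 of 18 sites (8, 9, 13), so p = 3/18 ≈ 0.166667.
d = −(3/4) ln(1 − 4p/3) = −0.75 ln(1 − 0.222223) = −0.75 ln(0.777777)
  = −0.75 × (-0.251315) = 0.188486 substitutions/site.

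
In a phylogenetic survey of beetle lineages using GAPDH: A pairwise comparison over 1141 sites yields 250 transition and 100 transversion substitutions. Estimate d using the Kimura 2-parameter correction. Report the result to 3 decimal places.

P = 250/1141 ≈ 0.219106 and Q = 100/1141 ≈ 0.087642.
Under the Kimura two-parameter model, d = −½ ln(1 − 2P − Q) − ¼ ln(1 − 2Q).
1 − 2P − Q = 0.474146, giving −½ ln(0.474146) = 0.373120.
1 − 2Q = 0.824716, giving −¼ ln(0.824716) = 0.048179.
d = 0.373120 + 0.048179 = 0.421299.

0.421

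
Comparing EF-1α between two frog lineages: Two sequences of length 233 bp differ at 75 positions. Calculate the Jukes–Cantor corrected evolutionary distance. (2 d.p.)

p = 75/233 ≈ 0.321888.
d = −(3/4) ln(1 − 4p/3) = −0.75 ln(1 − 0.429184) = −0.75 ln(0.570816)
  = −0.75 × (-0.560688) = 0.420516 substitutions/site.

0.42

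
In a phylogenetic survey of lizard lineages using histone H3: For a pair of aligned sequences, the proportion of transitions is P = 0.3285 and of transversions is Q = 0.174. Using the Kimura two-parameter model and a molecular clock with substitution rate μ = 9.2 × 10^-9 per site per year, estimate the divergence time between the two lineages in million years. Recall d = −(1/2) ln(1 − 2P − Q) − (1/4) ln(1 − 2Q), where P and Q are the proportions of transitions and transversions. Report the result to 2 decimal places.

Under the Kimura two-parameter model, d = −½ ln(1 − 2P − Q) − ¼ ln(1 − 2Q).
1 − 2P − Q = 0.169, giving −½ ln(0.169) = 0.888928.
1 − 2Q = 0.652, giving −¼ ln(0.652) = 0.106928.
d = 0.888928 + 0.106928 = 0.995856.
Under a molecular clock d = 2μt, so t = d/(2μ) = 0.995856 / (2 × 9.2 × 10^-9) = 54.12 million years.

54.12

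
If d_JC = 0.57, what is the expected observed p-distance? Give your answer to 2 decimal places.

0.40

p = (3/4)(1 − e^(−4d/3)) = 0.75 × (1 − e^(-0.76)) = 0.75 × (1 − 0.467666) = 0.399251.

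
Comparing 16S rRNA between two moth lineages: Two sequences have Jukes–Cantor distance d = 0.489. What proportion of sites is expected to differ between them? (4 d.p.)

p = (3/4)(1 − e^(−4d/3)) = 0.75 × (1 − e^(-0.652)) = 0.75 × (1 − 0.521003) = 0.359248.

0.3592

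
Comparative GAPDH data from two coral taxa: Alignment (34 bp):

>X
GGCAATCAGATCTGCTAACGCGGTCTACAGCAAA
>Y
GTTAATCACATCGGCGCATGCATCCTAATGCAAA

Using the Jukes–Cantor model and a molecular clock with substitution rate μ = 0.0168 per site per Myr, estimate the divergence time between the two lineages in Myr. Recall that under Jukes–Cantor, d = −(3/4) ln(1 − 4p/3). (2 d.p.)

The sequences differ at 12 of 34 sites, so p = 12/34 ≈ 0.352941.
d = −(3/4) ln(1 − 4p/3) = −0.75 ln(1 − 0.470588) = −0.75 ln(0.529412)
  = −0.75 × (-0.635988) = 0.476991 substitutions/site.
Under a molecular clock d = 2μt, so t = d/(2μ) = 0.476991 / (2 × 0.0168) = 14.20 Myr.

14.20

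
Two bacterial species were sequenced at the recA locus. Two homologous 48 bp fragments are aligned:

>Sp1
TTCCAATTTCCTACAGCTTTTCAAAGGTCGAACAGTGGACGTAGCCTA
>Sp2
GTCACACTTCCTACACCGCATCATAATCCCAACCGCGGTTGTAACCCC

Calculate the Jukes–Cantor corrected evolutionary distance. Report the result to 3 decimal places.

The sequences differ at 20 of 48 sites, so p = 20/48 ≈ 0.416667.
d = −(3/4) ln(1 − 4p/3) = −0.75 ln(1 − 0.555556) = −0.75 ln(0.444444)
  = −0.75 × (-0.810931) = 0.608198 substitutions/site.

0.608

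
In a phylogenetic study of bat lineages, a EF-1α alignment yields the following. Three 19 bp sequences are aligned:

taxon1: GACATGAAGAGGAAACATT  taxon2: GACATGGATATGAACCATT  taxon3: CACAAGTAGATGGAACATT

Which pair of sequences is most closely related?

taxon1–taxon2: 4/19 differ, p = 0.211, d = 0.247.
taxon1–taxon3: 5/19 differ, p = 0.263, d = 0.324.
taxon2–taxon3: 6/19 differ, p = 0.316, d = 0.410.
The smallest distance is between taxon1 and taxon2.

taxon1 and taxon2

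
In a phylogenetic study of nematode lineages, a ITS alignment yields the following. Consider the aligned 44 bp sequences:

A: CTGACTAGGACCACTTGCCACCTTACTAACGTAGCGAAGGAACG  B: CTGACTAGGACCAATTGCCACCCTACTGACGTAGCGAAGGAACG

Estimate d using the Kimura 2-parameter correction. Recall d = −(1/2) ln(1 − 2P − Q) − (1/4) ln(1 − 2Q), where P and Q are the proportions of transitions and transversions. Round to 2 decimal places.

0.07

Of 44 sites, 2 differences are transitions and 1 are transversions, so P = 2/44 ≈ 0.045455 and Q = 1/44 ≈ 0.022727.
Under the Kimura two-parameter model, d = −½ ln(1 − 2P − Q) − ¼ ln(1 − 2Q).
1 − 2P − Q = 0.886363, giving −½ ln(0.886363) = 0.060314.
1 − 2Q = 0.954546, giving −¼ ln(0.954546) = 0.011630.
d = 0.060314 + 0.011630 = 0.071944.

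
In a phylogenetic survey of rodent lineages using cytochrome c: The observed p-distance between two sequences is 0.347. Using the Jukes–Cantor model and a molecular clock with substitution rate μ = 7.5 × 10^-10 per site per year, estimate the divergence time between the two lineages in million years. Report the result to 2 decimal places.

310.57

d = −(3/4) ln(1 − 4p/3) = −0.75 ln(1 − 0.462667) = −0.75 ln(0.537333)
  = −0.75 × (-0.621137) = 0.465853 substitutions/site.
Under a molecular clock d = 2μt, so t = d/(2μ) = 0.465853 / (2 × 7.5 × 10^-10) = 310.57 million years.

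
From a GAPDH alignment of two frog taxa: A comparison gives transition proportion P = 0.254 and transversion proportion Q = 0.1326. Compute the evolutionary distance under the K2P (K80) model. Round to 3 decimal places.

0.589

Under the Kimura two-parameter model, d = −½ ln(1 − 2P − Q) − ¼ ln(1 − 2Q).
1 − 2P − Q = 0.3594, giving −½ ln(0.3594) = 0.511660.
1 − 2Q = 0.7348, giving −¼ ln(0.7348) = 0.077039.
d = 0.511660 + 0.077039 = 0.588699.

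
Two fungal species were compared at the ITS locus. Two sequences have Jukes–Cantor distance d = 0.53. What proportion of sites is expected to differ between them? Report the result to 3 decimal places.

0.380

p = (3/4)(1 − e^(−4d/3)) = 0.75 × (1 − e^(-0.706667)) = 0.75 × (1 − 0.493286) = 0.380036.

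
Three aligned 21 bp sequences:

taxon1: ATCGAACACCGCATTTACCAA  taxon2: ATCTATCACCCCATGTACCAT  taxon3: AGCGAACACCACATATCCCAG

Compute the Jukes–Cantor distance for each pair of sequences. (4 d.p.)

taxon1–taxon2: 5/21 sites differ → p ≈ 0.238095, d = −0.75 ln(1 − 0.31746) = 0.286451 ≈ 0.2865.
taxon1–taxon3: 5/21 sites differ → p ≈ 0.238095, d = −0.75 ln(1 − 0.31746) = 0.286451 ≈ 0.2865.
taxon2–taxon3: 7/21 sites differ → p ≈ 0.333333, d = −0.75 ln(1 − 0.444444) = 0.440839 ≈ 0.4408.

d(taxon1,taxon2) = 0.2865, d(taxon1,taxon3) = 0.2865, d(taxon2,taxon3) = 0.4408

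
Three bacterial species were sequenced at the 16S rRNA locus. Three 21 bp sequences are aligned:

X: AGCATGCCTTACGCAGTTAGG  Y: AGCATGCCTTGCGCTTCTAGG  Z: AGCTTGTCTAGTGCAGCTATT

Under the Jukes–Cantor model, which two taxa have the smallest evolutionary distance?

X–Y: 4/21 differ, p = 0.190, d = 0.220.
X–Z: 8/21 differ, p = 0.381, d = 0.532.
Y–Z: 8/21 differ, p = 0.381, d = 0.532.
The smallest distance is between X and Y.

X and Y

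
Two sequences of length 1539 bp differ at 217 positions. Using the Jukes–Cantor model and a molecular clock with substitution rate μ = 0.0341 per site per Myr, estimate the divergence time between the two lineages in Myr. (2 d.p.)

p = 217/1539 ≈ 0.141001.
d = −(3/4) ln(1 − 4p/3) = −0.75 ln(1 − 0.188001) = −0.75 ln(0.811999)
  = −0.75 × (-0.208256) = 0.156192 substitutions/site.
Under a molecular clock d = 2μt, so t = d/(2μ) = 0.156192 / (2 × 0.0341) = 2.29 Myr.

2.29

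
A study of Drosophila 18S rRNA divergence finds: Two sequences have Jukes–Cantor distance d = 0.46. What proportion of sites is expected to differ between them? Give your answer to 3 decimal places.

0.344

p = (3/4)(1 − e^(−4d/3)) = 0.75 × (1 − e^(-0.613333)) = 0.75 × (1 − 0.541543) = 0.343843.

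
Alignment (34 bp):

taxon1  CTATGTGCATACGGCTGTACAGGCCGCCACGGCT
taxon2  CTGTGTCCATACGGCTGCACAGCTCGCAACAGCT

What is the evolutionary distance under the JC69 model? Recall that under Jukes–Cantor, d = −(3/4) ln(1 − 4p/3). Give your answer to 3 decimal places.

The sequences differ at 7 of 34 sites (3, 7, 18, 23, 24, 28, 31), so p = 7/34 ≈ 0.205882.
d = −(3/4) ln(1 − 4p/3) = −0.75 ln(1 − 0.274509) = −0.75 ln(0.725491)
  = −0.75 × (-0.320907) = 0.240680 substitutions/site.

0.241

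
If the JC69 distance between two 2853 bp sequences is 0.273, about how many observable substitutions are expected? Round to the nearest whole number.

653

Invert JC69: p = (3/4)(1 − e^(−4d/3)) = 0.75 × (1 − e^(-0.364)) = 0.75 × (1 − 0.694891) = 0.228832.
Expected differing sites = pL ≈ 0.228832 × 2853 = 652.857696 ≈ 653.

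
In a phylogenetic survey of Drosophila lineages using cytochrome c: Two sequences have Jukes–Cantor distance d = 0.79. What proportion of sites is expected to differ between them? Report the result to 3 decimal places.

0.488

p = (3/4)(1 − e^(−4d/3)) = 0.75 × (1 − e^(-1.053333)) = 0.75 × (1 − 0.348773) = 0.488420.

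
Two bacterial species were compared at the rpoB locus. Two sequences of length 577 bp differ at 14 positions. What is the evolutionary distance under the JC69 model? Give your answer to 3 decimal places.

0.025

p = 14/577 ≈ 0.024263.
d = −(3/4) ln(1 − 4p/3) = −0.75 ln(1 − 0.032351) = −0.75 ln(0.967649)
  = −0.75 × (-0.032886) = 0.024665 substitutions/site.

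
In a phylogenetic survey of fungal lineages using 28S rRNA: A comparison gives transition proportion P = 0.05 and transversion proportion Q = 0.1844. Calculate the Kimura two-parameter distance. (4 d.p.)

Under the Kimura two-parameter model, d = −½ ln(1 − 2P − Q) − ¼ ln(1 − 2Q).
1 − 2P − Q = 0.7156, giving −½ ln(0.7156) = 0.167317.
1 − 2Q = 0.6312, giving −¼ ln(0.6312) = 0.115033.
d = 0.167317 + 0.115033 = 0.282350.

0.2824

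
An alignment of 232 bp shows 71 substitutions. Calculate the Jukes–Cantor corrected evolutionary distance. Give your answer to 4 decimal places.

0.3932

p = 71/232 ≈ 0.306034.
d = −(3/4) ln(1 − 4p/3) = −0.75 ln(1 − 0.408045) = −0.75 ln(0.591955)
  = −0.75 × (-0.524325) = 0.393244 substitutions/site.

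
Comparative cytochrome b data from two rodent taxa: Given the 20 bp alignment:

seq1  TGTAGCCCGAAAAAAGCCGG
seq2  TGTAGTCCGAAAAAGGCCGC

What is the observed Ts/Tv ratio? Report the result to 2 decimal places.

2.00

Transitions are A↔G and C↔T; transversions are all other mismatches.
Transitions: 2. Transversions: 1.
R = 2/1 = 2.00.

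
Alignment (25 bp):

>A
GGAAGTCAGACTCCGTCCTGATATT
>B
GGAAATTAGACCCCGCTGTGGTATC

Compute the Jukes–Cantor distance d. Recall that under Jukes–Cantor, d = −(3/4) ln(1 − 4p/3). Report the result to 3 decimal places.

The sequences differ at 8 of 25 sites (5, 7, 12, 16, 17, 18, 21, 25), so p = 8/25 = 0.32.
d = −(3/4) ln(1 − 4p/3) = −0.75 ln(1 − 0.426667) = −0.75 ln(0.573333)
  = −0.75 × (-0.556289) = 0.417217 substitutions/site.

0.417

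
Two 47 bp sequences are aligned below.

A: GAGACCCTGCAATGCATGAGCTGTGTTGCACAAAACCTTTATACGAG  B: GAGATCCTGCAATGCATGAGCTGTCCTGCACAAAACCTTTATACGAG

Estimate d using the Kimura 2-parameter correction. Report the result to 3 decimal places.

Of 47 sites, 2 differences are transitions and 1 are transversions, so P = 2/47 ≈ 0.042553 and Q = 1/47 ≈ 0.021277.
Under the Kimura two-parameter model, d = −½ ln(1 − 2P − Q) − ¼ ln(1 − 2Q).
1 − 2P − Q = 0.893617, giving −½ ln(0.893617) = 0.056239.
1 − 2Q = 0.957446, giving −¼ ln(0.957446) = 0.010871.
d = 0.056239 + 0.010871 = 0.067110.

0.067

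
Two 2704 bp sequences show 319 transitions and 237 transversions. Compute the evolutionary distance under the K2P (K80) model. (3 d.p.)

P = 319/2704 ≈ 0.117973 and Q = 237/2704 ≈ 0.087648.
Under the Kimura two-parameter model, d = −½ ln(1 − 2P − Q) − ¼ ln(1 − 2Q).
1 − 2P − Q = 0.676406, giving −½ ln(0.676406) = 0.195481.
1 − 2Q = 0.824704, giving −¼ ln(0.824704) = 0.048183.
d = 0.195481 + 0.048183 = 0.243664.

0.244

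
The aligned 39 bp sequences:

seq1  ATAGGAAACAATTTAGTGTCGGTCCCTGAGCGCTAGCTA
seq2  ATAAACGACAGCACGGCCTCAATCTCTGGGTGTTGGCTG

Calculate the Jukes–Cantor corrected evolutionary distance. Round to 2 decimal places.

0.79

The sequences differ at 19 of 39 sites, so p = 19/39 ≈ 0.487179.
d = −(3/4) ln(1 − 4p/3) = −0.75 ln(1 − 0.649572) = −0.75 ln(0.350428)
  = −0.75 × (-1.048600) = 0.786450 substitutions/site.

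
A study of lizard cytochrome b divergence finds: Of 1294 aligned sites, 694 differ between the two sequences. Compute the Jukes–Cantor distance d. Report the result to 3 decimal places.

p = 694/1294 ≈ 0.536321.
d = −(3/4) ln(1 − 4p/3) = −0.75 ln(1 − 0.715095) = −0.75 ln(0.284905)
  = −0.75 × (-1.255599) = 0.941699 substitutions/site.

0.942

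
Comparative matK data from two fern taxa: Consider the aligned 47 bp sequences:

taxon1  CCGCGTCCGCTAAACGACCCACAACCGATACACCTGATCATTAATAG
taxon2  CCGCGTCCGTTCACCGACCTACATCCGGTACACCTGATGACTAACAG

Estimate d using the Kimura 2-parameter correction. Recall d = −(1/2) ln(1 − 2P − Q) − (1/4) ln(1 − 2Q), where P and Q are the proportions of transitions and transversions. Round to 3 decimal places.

Of 47 sites, 5 differences are transitions and 4 are transversions, so P = 5/47 ≈ 0.106383 and Q = 4/47 ≈ 0.085106.
Under the Kimura two-parameter model, d = −½ ln(1 − 2P − Q) − ¼ ln(1 − 2Q).
1 − 2P − Q = 0.702128, giving −½ ln(0.702128) = 0.176820.
1 − 2Q = 0.829788, giving −¼ ln(0.829788) = 0.046646.
d = 0.176820 + 0.046646 = 0.223466.

0.223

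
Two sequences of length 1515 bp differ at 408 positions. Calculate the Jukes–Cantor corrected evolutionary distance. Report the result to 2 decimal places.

p = 408/1515 ≈ 0.269307.
d = −(3/4) ln(1 − 4p/3) = −0.75 ln(1 − 0.359076) = −0.75 ln(0.640924)
  = −0.75 × (-0.444844) = 0.333633 substitutions/site.

0.33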